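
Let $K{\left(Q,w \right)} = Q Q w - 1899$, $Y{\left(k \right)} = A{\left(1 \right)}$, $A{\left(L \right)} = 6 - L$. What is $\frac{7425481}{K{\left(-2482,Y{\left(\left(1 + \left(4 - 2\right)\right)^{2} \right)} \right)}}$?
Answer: $\frac{7425481}{30799721} \approx 0.24109$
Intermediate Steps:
$Y{\left(k \right)} = 5$ ($Y{\left(k \right)} = 6 - 1 = 5$)
$K{\left(Q,w \right)} = -1899 + w Q^{2}$ ($K{\left(Q,w \right)} = Q^{2} w - 1899 = w Q^{2} - 1899 = -1899 + w Q^{2}$)
$\frac{7425481}{K{\left(-2482,Y{\left(\left(1 + \left(4 - 2\right)\right)^{2} \right)} \right)}} = \frac{7425481}{-1899 + 5 \left(-2482\right)^{2}} = \frac{7425481}{-1899 + 5 \cdot 6160324} = \frac{7425481}{-1899 + 30801620} = \frac{7425481}{30799721}$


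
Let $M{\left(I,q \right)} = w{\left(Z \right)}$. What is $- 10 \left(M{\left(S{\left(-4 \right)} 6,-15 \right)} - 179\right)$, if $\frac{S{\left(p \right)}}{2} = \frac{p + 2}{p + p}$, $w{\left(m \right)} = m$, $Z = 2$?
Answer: $1770$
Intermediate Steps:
$S{\left(p \right)} = \frac{2 + p}{p}$ ($S{\left(p \right)} = 2 \frac{p + 2}{p + p} = 2 \frac{2 + p}{2 p} = \frac{2 + p}{p}$)
$M{\left(I,q \right)} = 2$
$- 10 \left(M{\left(S{\left(-4 \right)} 6,-15 \right)} - 179\right) = - 10 \left(2 - 179\right) = \left(-10\right) \left(-177\right) = 1770$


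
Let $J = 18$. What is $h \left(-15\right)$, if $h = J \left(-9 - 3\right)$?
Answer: $3240$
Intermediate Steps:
$h = -216$ ($h = 18 \left(-9 - 3\right) = 18 \left(-12\right) = -216$)
$h \left(-15\right) = \left(-216\right) \left(-15\right) = 3240$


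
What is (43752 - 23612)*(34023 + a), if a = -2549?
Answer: 633886360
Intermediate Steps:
(43752 - 23612)*(34023 + a) = (43752 - 23612)*(34023 - 2549) = 20140*31474 = 633886360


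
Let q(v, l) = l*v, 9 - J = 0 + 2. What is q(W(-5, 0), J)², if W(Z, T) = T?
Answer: 0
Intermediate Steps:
J = 7 (J = 9 - (0 + 2) = 9 - 1*2 = 9 - 2 = 7)
q(W(-5, 0), J)² = (7*0)² = 0² = 0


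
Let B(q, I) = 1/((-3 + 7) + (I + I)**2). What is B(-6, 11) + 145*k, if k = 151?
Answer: 10684761/488 ≈ 21895.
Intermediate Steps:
B(q, I) = 1/(4 + 4*I**2) (B(q, I) = 1/(4 + (2*I)**2) = 1/(4 + 4*I**2))
B(-6, 11) + 145*k = 1/(4*(1 + 11**2)) + 145*151 = 1/(4*(1 + 121)) + 21895 = (1/4)/122 + 21895 = (1/4)*(1/122) + 21895 = 1/488 + 21895 = 10684761/488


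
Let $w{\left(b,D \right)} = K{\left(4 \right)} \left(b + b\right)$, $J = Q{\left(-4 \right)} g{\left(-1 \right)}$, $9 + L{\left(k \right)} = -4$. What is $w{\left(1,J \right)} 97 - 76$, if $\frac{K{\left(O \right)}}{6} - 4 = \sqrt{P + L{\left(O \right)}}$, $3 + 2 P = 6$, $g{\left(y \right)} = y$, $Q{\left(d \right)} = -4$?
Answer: $4580 + 582 i \sqrt{46} \approx 4580.0 + 3947.3 i$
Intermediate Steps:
$L{\left(k \right)} = -13$ ($L{\left(k \right)} = -9 - 4 = -13$)
$P = \frac{3}{2}$ ($P = - \frac{3}{2} + \frac{1}{2} \cdot 6 = - \frac{3}{2} + 3 = \frac{3}{2} \approx 1.5$)
$J = 4$ ($J = \left(-4\right) \left(-1\right) = 4$)
$K{\left(O \right)} = 24 + 3 i \sqrt{46}$ ($K{\left(O \right)} = 24 + 6 \sqrt{\frac{3}{2} - 13} = 24 + 6 \sqrt{- \frac{23}{2}} = 24 + 6 \frac{i \sqrt{46}}{2} = 24 + 3 i \sqrt{46}$)
$w{\left(b,D \right)} = 2 b \left(24 + 3 i \sqrt{46}\right)$ ($w{\left(b,D \right)} = \left(24 + 3 i \sqrt{46}\right) \left(b + b\right) = \left(24 + 3 i \sqrt{46}\right) 2 b = 2 b \left(24 + 3 i \sqrt{46}\right)$)
$w{\left(1,J \right)} 97 - 76 = 6 \cdot 1 \left(8 + i \sqrt{46}\right) 97 - 76 = \left(48 + 6 i \sqrt{46}\right) 97 - 76 = \left(4656 + 582 i \sqrt{46}\right) - 76 = 4580 + 582 i \sqrt{46}$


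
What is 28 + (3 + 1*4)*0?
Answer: 28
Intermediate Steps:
28 + (3 + 1*4)*0 = 28 + (3 + 4)*0 = 28 + 7*0 = 28 + 0 = 28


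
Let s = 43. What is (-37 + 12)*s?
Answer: -1075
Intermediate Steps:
(-37 + 12)*s = (-37 + 12)*43 = -25*43 = -1075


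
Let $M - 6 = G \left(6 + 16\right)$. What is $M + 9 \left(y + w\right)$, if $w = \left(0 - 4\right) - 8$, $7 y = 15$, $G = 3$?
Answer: $- \frac{117}{7} \approx -16.714$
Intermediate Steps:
$y = \frac{15}{7}$ ($y = \frac{1}{7} \cdot 15 = \frac{15}{7} \approx 2.1429$)
$w = -12$ ($w = \left(0 - 4\right) - 8 = -4 - 8 = -12$)
$M = 72$ ($M = 6 + 3 \left(6 + 16\right) = 6 + 3 \cdot 22 = 6 + 66 = 72$)
$M + 9 \left(y + w\right) = 72 + 9 \left(\frac{15}{7} - 12\right) = 72 + 9 \left(- \frac{69}{7}\right) = 72 - \frac{621}{7} = - \frac{117}{7}$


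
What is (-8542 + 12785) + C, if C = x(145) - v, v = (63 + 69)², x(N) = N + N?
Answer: -12891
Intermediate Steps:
x(N) = 2*N
v = 17424 (v = 132² = 17424)
C = -17134 (C = 2*145 - 1*17424 = 290 - 17424 = -17134)
(-8542 + 12785) + C = (-8542 + 12785) - 17134 = 4243 - 17134 = -12891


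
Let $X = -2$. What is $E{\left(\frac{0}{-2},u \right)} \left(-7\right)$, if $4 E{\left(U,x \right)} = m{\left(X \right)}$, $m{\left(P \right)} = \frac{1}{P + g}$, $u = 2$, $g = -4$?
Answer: $\frac{7}{24} \approx 0.29167$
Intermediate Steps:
$m{\left(P \right)} = \frac{1}{-4 + P}$ ($m{\left(P \right)} = \frac{1}{P - 4} = \frac{1}{-4 + P}$)
$E{\left(U,x \right)} = - \frac{1}{24}$ ($E{\left(U,x \right)} = \frac{1}{4 \left(-4 - 2\right)} = \frac{1}{4 \left(-6\right)} = \frac{1}{4} \left(- \frac{1}{6}\right) = - \frac{1}{24}$)
$E{\left(\frac{0}{-2},u \right)} \left(-7\right) = \left(- \frac{1}{24}\right) \left(-7\right) = \frac{7}{24}$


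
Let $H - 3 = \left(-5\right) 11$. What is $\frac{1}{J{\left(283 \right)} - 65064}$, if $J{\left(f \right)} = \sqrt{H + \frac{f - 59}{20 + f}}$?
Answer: $- \frac{4928598}{320674304155} - \frac{i \sqrt{1176549}}{641348608310} \approx -1.5369 \cdot 10^{-5} - 1.6913 \cdot 10^{-9} i$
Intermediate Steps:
$H = -52$ ($H = 3 - 55 = -52$)
$J{\left(f \right)} = \sqrt{-52 + \frac{-59 + f}{20 + f}}$ ($J{\left(f \right)} = \sqrt{-52 + \frac{f - 59}{20 + f}} = \sqrt{-52 + \frac{-59 + f}{20 + f}}$)
$\frac{1}{J{\left(283 \right)} - 65064} = \frac{1}{\sqrt{\frac{-1099 - 14433}{20 + 283}} - 65064} = \frac{1}{\sqrt{\frac{-1099 - 14433}{303}} - 65064} = \frac{1}{\sqrt{\frac{1}{303} \left(-15532\right)} - 65064} = \frac{1}{\sqrt{- \frac{15532}{303}} - 65064} = \frac{1}{\frac{2 i \sqrt{1176549}}{303} - 65064} = \frac{1}{-65064 + \frac{2 i \sqrt{1176549}}{303}}$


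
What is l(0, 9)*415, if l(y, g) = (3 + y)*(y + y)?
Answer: 0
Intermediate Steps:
l(y, g) = 2*y*(3 + y) (l(y, g) = (3 + y)*(2*y) = 2*y*(3 + y))
l(0, 9)*415 = (2*0*(3 + 0))*415 = (2*0*3)*415 = 0*415 = 0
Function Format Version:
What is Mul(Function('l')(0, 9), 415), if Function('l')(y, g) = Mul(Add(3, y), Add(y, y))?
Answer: 0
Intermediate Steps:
Function('l')(y, g) = Mul(2, y, Add(3, y)) (Function('l')(y, g) = Mul(Add(3, y), Mul(2, y)) = Mul(2, y, Add(3, y)))
Mul(Function('l')(0, 9), 415) = Mul(Mul(2, 0, Add(3, 0)), 415) = Mul(Mul(2, 0, 3), 415) = Mul(0, 415) = 0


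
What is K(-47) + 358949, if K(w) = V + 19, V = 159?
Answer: 359127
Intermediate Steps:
K(w) = 178 (K(w) = 159 + 19 = 178)
K(-47) + 358949 = 178 + 358949 = 359127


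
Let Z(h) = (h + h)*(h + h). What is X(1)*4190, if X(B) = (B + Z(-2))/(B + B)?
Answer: 35615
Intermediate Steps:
Z(h) = 4*h² (Z(h) = (2*h)*(2*h) = 4*h²)
X(B) = (16 + B)/(2*B) (X(B) = (B + 4*(-2)²)/(B + B) = (B + 4*4)/((2*B)) = (B + 16)*(1/(2*B)) = (16 + B)*(1/(2*B)) = (16 + B)/(2*B))
X(1)*4190 = ((½)*(16 + 1)/1)*4190 = ((½)*1*17)*4190 = (17/2)*4190 = 35615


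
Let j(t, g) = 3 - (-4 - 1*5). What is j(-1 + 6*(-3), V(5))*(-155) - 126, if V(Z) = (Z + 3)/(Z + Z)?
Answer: -1986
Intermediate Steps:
V(Z) = (3 + Z)/(2*Z) (V(Z) = (3 + Z)/((2*Z)) = (3 + Z)*(1/(2*Z)) = (3 + Z)/(2*Z))
j(t, g) = 12 (j(t, g) = 3 - (-4 - 5) = 3 - 1*(-9) = 3 + 9 = 12)
j(-1 + 6*(-3), V(5))*(-155) - 126 = 12*(-155) - 126 = -1860 - 126 = -1986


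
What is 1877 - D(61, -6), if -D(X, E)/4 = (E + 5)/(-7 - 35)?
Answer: 39419/21 ≈ 1877.1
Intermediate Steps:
D(X, E) = 10/21 + 2*E/21 (D(X, E) = -4*(E + 5)/(-7 - 35) = -4*(5 + E)/(-42) = -4*(5 + E)*(-1)/42 = -4*(-5/42 - E/42) = 10/21 + 2*E/21)
1877 - D(61, -6) = 1877 - (10/21 + (2/21)*(-6)) = 1877 - (10/21 - 4/7) = 1877 - 1*(-2/21) = 1877 + 2/21 = 39419/21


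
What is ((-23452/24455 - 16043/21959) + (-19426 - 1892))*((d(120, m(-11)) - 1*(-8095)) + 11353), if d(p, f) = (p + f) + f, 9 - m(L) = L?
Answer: -224488656576120744/537007345 ≈ -4.1804e+8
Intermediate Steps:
m(L) = 9 - L
d(p, f) = p + 2*f (d(p, f) = (f + p) + f = p + 2*f)
((-23452/24455 - 16043/21959) + (-19426 - 1892))*((d(120, m(-11)) - 1*(-8095)) + 11353) = ((-23452/24455 - 16043/21959) + (-19426 - 1892))*(((120 + 2*(9 - 1*(-11))) - 1*(-8095)) + 11353) = ((-23452*1/24455 - 16043*1/21959) - 21318)*(((120 + 2*(9 + 11)) + 8095) + 11353) = ((-23452/24455 - 16043/21959) - 21318)*(((120 + 2*20) + 8095) + 11353) = (-907314033/537007345 - 21318)*(((120 + 40) + 8095) + 11353) = -11448829894743*((160 + 8095) + 11353)/537007345 = -11448829894743*(8255 + 11353)/537007345 = -11448829894743/537007345*19608 = -224488656576120744/537007345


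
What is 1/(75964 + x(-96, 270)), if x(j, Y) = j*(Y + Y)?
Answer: 1/24124 ≈ 4.1452e-5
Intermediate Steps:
x(j, Y) = 2*Y*j (x(j, Y) = j*(2*Y) = 2*Y*j)
1/(75964 + x(-96, 270)) = 1/(75964 + 2*270*(-96)) = 1/(75964 - 51840) = 1/24124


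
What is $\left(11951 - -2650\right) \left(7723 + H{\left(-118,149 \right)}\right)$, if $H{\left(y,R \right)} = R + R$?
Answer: $117114621$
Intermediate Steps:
$H{\left(y,R \right)} = 2 R$
$\left(11951 - -2650\right) \left(7723 + H{\left(-118,149 \right)}\right) = \left(11951 - -2650\right) \left(7723 + 2 \cdot 149\right) = \left(11951 + 2650\right) \left(7723 + 298\right) = 14601 \cdot 8021 = 117114621$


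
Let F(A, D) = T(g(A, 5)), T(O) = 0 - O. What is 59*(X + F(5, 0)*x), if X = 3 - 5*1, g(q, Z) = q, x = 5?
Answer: -1593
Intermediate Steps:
T(O) = -O
F(A, D) = -A
X = -2 (X = 3 - 5 = -2)
59*(X + F(5, 0)*x) = 59*(-2 - 1*5*5) = 59*(-2 - 5*5) = 59*(-2 - 25) = 59*(-27) = -1593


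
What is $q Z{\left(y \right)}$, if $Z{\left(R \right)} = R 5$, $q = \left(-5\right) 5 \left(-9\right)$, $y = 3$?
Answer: $3375$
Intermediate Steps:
$q = 225$ ($q = \left(-25\right) \left(-9\right) = 225$)
$Z{\left(R \right)} = 5 R$
$q Z{\left(y \right)} = 225 \cdot 5 \cdot 3 = 225 \cdot 15 = 3375$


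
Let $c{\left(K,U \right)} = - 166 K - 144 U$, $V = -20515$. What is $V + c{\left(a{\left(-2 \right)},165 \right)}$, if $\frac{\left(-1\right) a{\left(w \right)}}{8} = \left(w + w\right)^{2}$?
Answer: $-23027$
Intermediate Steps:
$a{\left(w \right)} = - 32 w^{2}$ ($a{\left(w \right)} = - 8 \left(w + w\right)^{2} = - 8 \left(2 w\right)^{2} = - 8 \cdot 4 w^{2} = - 32 w^{2}$)
$V + c{\left(a{\left(-2 \right)},165 \right)} = -20515 - \left(23760 + 166 \left(- 32 \left(-2\right)^{2}\right)\right) = -20515 - \left(23760 + 166 \left(\left(-32\right) 4\right)\right) = -20515 - 2512 = -23027$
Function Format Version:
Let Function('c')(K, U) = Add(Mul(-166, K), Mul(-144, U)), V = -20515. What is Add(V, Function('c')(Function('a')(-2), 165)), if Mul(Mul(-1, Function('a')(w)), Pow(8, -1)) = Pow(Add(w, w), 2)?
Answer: -23027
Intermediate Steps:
Function('a')(w) = Mul(-32, Pow(w, 2)) (Function('a')(w) = Mul(-8, Pow(Add(w, w), 2)) = Mul(-8, Pow(Mul(2, w), 2)) = Mul(-8, Mul(4, Pow(w, 2))) = Mul(-32, Pow(w, 2)))
Add(V, Function('c')(Function('a')(-2), 165)) = Add(-20515, Add(Mul(-166, Mul(-32, Pow(-2, 2))), Mul(-144, 165))) = Add(-20515, Add(Mul(-166, Mul(-32, 4)), -23760)) = Add(-20515, Add(Mul(-166, -128), -23760)) = Add(-20515, Add(21248, -23760)) = Add(-20515, -2512) = -23027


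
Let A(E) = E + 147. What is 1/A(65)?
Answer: 1/212 ≈ 0.0047170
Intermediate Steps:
A(E) = 147 + E
1/A(65) = 1/(147 + 65) = 1/212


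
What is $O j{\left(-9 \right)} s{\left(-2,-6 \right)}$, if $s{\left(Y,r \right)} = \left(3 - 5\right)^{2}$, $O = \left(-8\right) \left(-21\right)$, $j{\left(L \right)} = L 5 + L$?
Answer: $-36288$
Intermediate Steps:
$j{\left(L \right)} = 6 L$ ($j{\left(L \right)} = 5 L + L = 6 L$)
$O = 168$
$s{\left(Y,r \right)} = 4$ ($s{\left(Y,r \right)} = \left(-2\right)^{2} = 4$)
$O j{\left(-9 \right)} s{\left(-2,-6 \right)} = 168 \cdot 6 \left(-9\right) 4 = 168 \left(-54\right) 4 = \left(-9072\right) 4 = -36288$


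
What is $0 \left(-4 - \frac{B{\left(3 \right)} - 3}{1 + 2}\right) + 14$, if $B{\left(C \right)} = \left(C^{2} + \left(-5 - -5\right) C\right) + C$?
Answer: $14$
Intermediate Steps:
$B{\left(C \right)} = C + C^{2}$ ($B{\left(C \right)} = \left(C^{2} + \left(-5 + 5\right) C\right) + C = \left(C^{2} + 0 C\right) + C = \left(C^{2} + 0\right) + C = C^{2} + C = C + C^{2}$)
$0 \left(-4 - \frac{B{\left(3 \right)} - 3}{1 + 2}\right) + 14 = 0 \left(-4 - \frac{3 \left(1 + 3\right) - 3}{1 + 2}\right) + 14 = 0 \left(-4 - \frac{3 \cdot 4 - 3}{3}\right) + 14 = 0 \left(-4 - \left(12 - 3\right) \frac{1}{3}\right) + 14 = 0 \left(-4 - 9 \cdot \frac{1}{3}\right) + 14 = 0 \left(-4 - 3\right) + 14 = 0 \left(-7\right) + 14 = 0 + 14 = 14$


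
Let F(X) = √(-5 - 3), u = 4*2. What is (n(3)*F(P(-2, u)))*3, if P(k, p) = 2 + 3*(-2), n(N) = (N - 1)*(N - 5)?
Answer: -24*I*√2 ≈ -33.941*I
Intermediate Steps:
n(N) = (-1 + N)*(-5 + N)
u = 8
P(k, p) = -4 (P(k, p) = 2 - 6 = -4)
F(X) = 2*I*√2 (F(X) = √(-8) = 2*I*√2)
(n(3)*F(P(-2, u)))*3 = ((5 + 3² - 6*3)*(2*I*√2))*3 = ((5 + 9 - 18)*(2*I*√2))*3 = -8*I*√2*3 = -24*I*√2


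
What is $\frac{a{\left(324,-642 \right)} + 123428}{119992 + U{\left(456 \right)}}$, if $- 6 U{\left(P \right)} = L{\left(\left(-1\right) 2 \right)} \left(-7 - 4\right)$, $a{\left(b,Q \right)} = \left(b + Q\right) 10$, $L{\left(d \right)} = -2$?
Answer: $\frac{360744}{359965} \approx 1.0022$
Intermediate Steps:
$a{\left(b,Q \right)} = 10 Q + 10 b$ ($a{\left(b,Q \right)} = \left(Q + b\right) 10 = 10 Q + 10 b$)
$U{\left(P \right)} = - \frac{11}{3}$ ($U{\left(P \right)} = - \frac{\left(-2\right) \left(-7 - 4\right)}{6} = - \frac{\left(-2\right) \left(-11\right)}{6} = \left(- \frac{1}{6}\right) 22 = - \frac{11}{3}$)
$\frac{a{\left(324,-642 \right)} + 123428}{119992 + U{\left(456 \right)}} = \frac{\left(10 \left(-642\right) + 10 \cdot 324\right) + 123428}{119992 - \frac{11}{3}} = \frac{\left(-6420 + 3240\right) + 123428}{\frac{359965}{3}} = \left(-3180 + 123428\right) \frac{3}{359965} = 120248 \cdot \frac{3}{359965} = \frac{360744}{359965}$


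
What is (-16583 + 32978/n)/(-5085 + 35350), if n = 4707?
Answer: -78023203/142457355 ≈ -0.54770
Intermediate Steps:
(-16583 + 32978/n)/(-5085 + 35350) = (-16583 + 32978/4707)/(-5085 + 35350) = (-16583 + 32978*(1/4707))/30265 = (-16583 + 32978/4707)*(1/30265) = -78023203/4707*1/30265 = -78023203/142457355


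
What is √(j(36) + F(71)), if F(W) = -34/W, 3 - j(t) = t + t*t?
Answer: I*√6701903/71 ≈ 36.462*I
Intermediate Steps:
j(t) = 3 - t - t² (j(t) = 3 - (t + t*t) = 3 - (t + t²) = 3 + (-t - t²) = 3 - t - t²)
√(j(36) + F(71)) = √((3 - 1*36 - 1*36²) - 34/71) = √((3 - 36 - 1*1296) - 34*1/71) = √((3 - 36 - 1296) - 34/71) = √(-1329 - 34/71) = √(-94393/71) = I*√6701903/71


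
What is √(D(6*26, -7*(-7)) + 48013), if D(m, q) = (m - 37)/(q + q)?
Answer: √9410786/14 ≈ 219.12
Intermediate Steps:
D(m, q) = (-37 + m)/(2*q) (D(m, q) = (-37 + m)/((2*q)) = (-37 + m)*(1/(2*q)) = (-37 + m)/(2*q))
√(D(6*26, -7*(-7)) + 48013) = √((-37 + 6*26)/(2*((-7*(-7)))) + 48013) = √((½)*(-37 + 156)/49 + 48013) = √((½)*(1/49)*119 + 48013) = √(17/14 + 48013) = √(672199/14) = √9410786/14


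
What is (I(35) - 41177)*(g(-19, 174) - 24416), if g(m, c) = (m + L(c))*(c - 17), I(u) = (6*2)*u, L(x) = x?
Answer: 3301317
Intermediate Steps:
I(u) = 12*u
g(m, c) = (-17 + c)*(c + m) (g(m, c) = (m + c)*(c - 17) = (c + m)*(-17 + c) = (-17 + c)*(c + m))
(I(35) - 41177)*(g(-19, 174) - 24416) = (12*35 - 41177)*((174**2 - 17*174 - 17*(-19) + 174*(-19)) - 24416) = (420 - 41177)*((30276 - 2958 + 323 - 3306) - 24416) = -40757*(24335 - 24416) = -40757*(-81) = 3301317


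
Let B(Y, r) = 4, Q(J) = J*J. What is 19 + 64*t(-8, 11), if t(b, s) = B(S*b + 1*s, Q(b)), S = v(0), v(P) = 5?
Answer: 275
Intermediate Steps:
Q(J) = J²
S = 5
t(b, s) = 4
19 + 64*t(-8, 11) = 19 + 64*4 = 19 + 256 = 275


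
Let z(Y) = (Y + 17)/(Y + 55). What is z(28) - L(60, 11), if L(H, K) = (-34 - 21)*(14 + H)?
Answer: 337855/83 ≈ 4070.5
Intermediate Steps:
L(H, K) = -770 - 55*H (L(H, K) = -55*(14 + H) = -770 - 55*H)
z(Y) = (17 + Y)/(55 + Y)
z(28) - L(60, 11) = (17 + 28)/(55 + 28) - (-770 - 55*60) = 45/83 - (-770 - 3300) = (1/83)*45 - 1*(-4070) = 45/83 + 4070 = 337855/83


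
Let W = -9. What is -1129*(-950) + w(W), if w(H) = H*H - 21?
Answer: 1072610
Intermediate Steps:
w(H) = -21 + H² (w(H) = H² - 21 = -21 + H²)
-1129*(-950) + w(W) = -1129*(-950) + (-21 + (-9)²) = 1072550 + (-21 + 81) = 1072550 + 60 = 1072610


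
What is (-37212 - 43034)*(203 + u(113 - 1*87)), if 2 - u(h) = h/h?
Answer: -16370184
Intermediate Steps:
u(h) = 1 (u(h) = 2 - h/h = 2 - 1*1 = 2 - 1 = 1)
(-37212 - 43034)*(203 + u(113 - 1*87)) = (-37212 - 43034)*(203 + 1) = -80246*204 = -16370184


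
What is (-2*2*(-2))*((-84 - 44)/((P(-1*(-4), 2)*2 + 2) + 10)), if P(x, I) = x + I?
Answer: -128/3 ≈ -42.667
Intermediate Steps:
P(x, I) = I + x
(-2*2*(-2))*((-84 - 44)/((P(-1*(-4), 2)*2 + 2) + 10)) = (-2*2*(-2))*((-84 - 44)/(((2 - 1*(-4))*2 + 2) + 10)) = (-4*(-2))*(-128/(((2 + 4)*2 + 2) + 10)) = 8*(-128/((6*2 + 2) + 10)) = 8*(-128/((12 + 2) + 10)) = 8*(-128/(14 + 10)) = 8*(-128/24) = 8*(-128*1/24) = 8*(-16/3) = -128/3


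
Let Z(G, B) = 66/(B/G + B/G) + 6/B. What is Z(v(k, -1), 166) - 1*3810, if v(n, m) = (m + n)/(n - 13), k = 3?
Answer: -3162303/830 ≈ -3810.0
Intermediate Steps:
v(n, m) = (m + n)/(-13 + n)
Z(G, B) = 6/B + 33*G/B (Z(G, B) = 66/((2*B/G)) + 6/B = 66*(G/(2*B)) + 6/B = 33*G/B + 6/B = 6/B + 33*G/B)
Z(v(k, -1), 166) - 1*3810 = 3*(2 + 11*((-1 + 3)/(-13 + 3)))/166 - 1*3810 = 3*(1/166)*(2 + 11*(2/(-10))) - 3810 = 3*(1/166)*(2 + 11*(-⅒*2)) - 3810 = 3*(1/166)*(2 + 11*(-⅕)) - 3810 = 3*(1/166)*(2 - 11/5) - 3810 = 3*(1/166)*(-⅕) - 3810 = -3/830 - 3810 = -3162303/830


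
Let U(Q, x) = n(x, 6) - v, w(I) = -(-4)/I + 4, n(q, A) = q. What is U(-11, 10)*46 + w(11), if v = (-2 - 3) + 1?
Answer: 7132/11 ≈ 648.36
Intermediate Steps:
v = -4 (v = -5 + 1 = -4)
w(I) = 4 + 4/I (w(I) = 4/I + 4 = 4 + 4/I)
U(Q, x) = 4 + x (U(Q, x) = x - 1*(-4) = x + 4 = 4 + x)
U(-11, 10)*46 + w(11) = (4 + 10)*46 + (4 + 4/11) = 14*46 + (4 + 4*(1/11)) = 644 + (4 + 4/11) = 644 + 48/11 = 7132/11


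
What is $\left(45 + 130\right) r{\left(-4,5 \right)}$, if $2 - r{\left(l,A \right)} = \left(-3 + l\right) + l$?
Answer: $2275$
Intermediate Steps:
$r{\left(l,A \right)} = 5 - 2 l$ ($r{\left(l,A \right)} = 2 - \left(\left(-3 + l\right) + l\right) = 2 - \left(-3 + 2 l\right) = 5 - 2 l$)
$\left(45 + 130\right) r{\left(-4,5 \right)} = \left(45 + 130\right) \left(5 - -8\right) = 175 \left(5 + 8\right) = 175 \cdot 13 = 2275$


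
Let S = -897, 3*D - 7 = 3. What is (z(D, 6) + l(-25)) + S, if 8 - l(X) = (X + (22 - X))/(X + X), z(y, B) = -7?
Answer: -22389/25 ≈ -895.56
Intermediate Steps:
D = 10/3 (D = 7/3 + (⅓)*3 = 7/3 + 1 = 10/3 ≈ 3.3333)
l(X) = 8 - 11/X (l(X) = 8 - (X + (22 - X))/(X + X) = 8 - 22/(2*X) = 8 - 22*1/(2*X) = 8 - 11/X)
(z(D, 6) + l(-25)) + S = (-7 + (8 - 11/(-25))) - 897 = (-7 + (8 - 11*(-1/25))) - 897 = (-7 + (8 + 11/25)) - 897 = (-7 + 211/25) - 897 = 36/25 - 897 = -22389/25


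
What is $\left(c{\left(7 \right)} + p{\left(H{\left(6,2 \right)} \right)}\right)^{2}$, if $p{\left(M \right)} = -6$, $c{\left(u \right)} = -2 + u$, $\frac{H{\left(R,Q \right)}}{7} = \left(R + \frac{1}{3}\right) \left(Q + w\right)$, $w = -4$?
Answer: $1$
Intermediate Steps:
$H{\left(R,Q \right)} = 7 \left(-4 + Q\right) \left(\frac{1}{3} + R\right)$ ($H{\left(R,Q \right)} = 7 \left(R + \frac{1}{3}\right) \left(Q - 4\right) = 7 \left(R + \frac{1}{3}\right) \left(-4 + Q\right) = 7 \left(\frac{1}{3} + R\right) \left(-4 + Q\right) = 7 \left(-4 + Q\right) \left(\frac{1}{3} + R\right)$)
$\left(c{\left(7 \right)} + p{\left(H{\left(6,2 \right)} \right)}\right)^{2} = \left(\left(-2 + 7\right) - 6\right)^{2} = \left(5 - 6\right)^{2} = \left(-1\right)^{2} = 1$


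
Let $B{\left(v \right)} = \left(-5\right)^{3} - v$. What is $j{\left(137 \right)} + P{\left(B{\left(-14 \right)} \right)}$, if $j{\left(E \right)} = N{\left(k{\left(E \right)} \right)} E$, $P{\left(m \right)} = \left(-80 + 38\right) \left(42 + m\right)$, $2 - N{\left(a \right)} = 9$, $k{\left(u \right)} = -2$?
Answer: $1939$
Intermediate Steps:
$N{\left(a \right)} = -7$ ($N{\left(a \right)} = 2 - 9 = -7$)
$B{\left(v \right)} = -125 - v$
$P{\left(m \right)} = -1764 - 42 m$ ($P{\left(m \right)} = - 42 \left(42 + m\right) = -1764 - 42 m$)
$j{\left(E \right)} = - 7 E$
$j{\left(137 \right)} + P{\left(B{\left(-14 \right)} \right)} = \left(-7\right) 137 - \left(1764 + 42 \left(-125 - -14\right)\right) = -959 - \left(1764 + 42 \left(-125 + 14\right)\right) = -959 - -2898 = -959 + \left(-1764 + 4662\right) = -959 + 2898 = 1939$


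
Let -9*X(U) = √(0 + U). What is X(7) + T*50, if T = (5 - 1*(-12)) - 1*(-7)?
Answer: 1200 - √7/9 ≈ 1199.7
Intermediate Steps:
X(U) = -√U/9 (X(U) = -√(0 + U)/9 = -√U/9)
T = 24 (T = (5 + 12) + 7 = 17 + 7 = 24)
X(7) + T*50 = -√7/9 + 24*50 = -√7/9 + 1200 = 1200 - √7/9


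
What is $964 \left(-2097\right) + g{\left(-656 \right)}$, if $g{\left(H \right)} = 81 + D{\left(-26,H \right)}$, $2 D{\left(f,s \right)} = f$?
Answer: $-2021440$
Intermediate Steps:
$D{\left(f,s \right)} = \frac{f}{2}$
$g{\left(H \right)} = 68$ ($g{\left(H \right)} = 81 + \frac{1}{2} \left(-26\right) = 81 - 13 = 68$)
$964 \left(-2097\right) + g{\left(-656 \right)} = 964 \left(-2097\right) + 68 = -2021508 + 68 = -2021440$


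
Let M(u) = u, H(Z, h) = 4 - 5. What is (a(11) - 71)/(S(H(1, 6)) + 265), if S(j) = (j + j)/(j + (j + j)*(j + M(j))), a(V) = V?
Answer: -180/793 ≈ -0.22699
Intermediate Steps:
H(Z, h) = -1
S(j) = 2*j/(j + 4*j**2) (S(j) = (j + j)/(j + (j + j)*(j + j)) = (2*j)/(j + (2*j)*(2*j)) = (2*j)/(j + 4*j**2) = 2*j/(j + 4*j**2))
(a(11) - 71)/(S(H(1, 6)) + 265) = (11 - 71)/(2/(1 + 4*(-1)) + 265) = -60/(2/(1 - 4) + 265) = -60/(2/(-3) + 265) = -60/(2*(-1/3) + 265) = -60/(-2/3 + 265) = -60/793/3 = -60*3/793 = -180/793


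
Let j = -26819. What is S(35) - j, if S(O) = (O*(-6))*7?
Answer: 25349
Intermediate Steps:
S(O) = -42*O (S(O) = -6*O*7 = -42*O)
S(35) - j = -42*35 - 1*(-26819) = -1470 + 26819 = 25349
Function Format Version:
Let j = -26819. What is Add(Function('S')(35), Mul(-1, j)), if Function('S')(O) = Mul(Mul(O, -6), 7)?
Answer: 25349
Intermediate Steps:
Function('S')(O) = Mul(-42, O) (Function('S')(O) = Mul(Mul(-6, O), 7) = Mul(-42, O))
Add(Function('S')(35), Mul(-1, j)) = Add(Mul(-42, 35), Mul(-1, -26819)) = Add(-1470, 26819) = 25349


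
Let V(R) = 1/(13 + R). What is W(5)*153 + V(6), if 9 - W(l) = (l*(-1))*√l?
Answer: 26164/19 + 765*√5 ≈ 3087.6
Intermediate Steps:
W(l) = 9 + l^(3/2) (W(l) = 9 - l*(-1)*√l = 9 - (-l)*√l = 9 - (-1)*l^(3/2) = 9 + l^(3/2))
W(5)*153 + V(6) = (9 + 5^(3/2))*153 + 1/(13 + 6) = (9 + 5*√5)*153 + 1/19 = (1377 + 765*√5) + 1/19 = 26164/19 + 765*√5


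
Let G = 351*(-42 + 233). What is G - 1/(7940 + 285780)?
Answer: 19691282519/293720 ≈ 67041.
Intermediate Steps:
G = 67041 (G = 351*191 = 67041)
G - 1/(7940 + 285780) = 67041 - 1/(7940 + 285780) = 67041 - 1/293720 = 19691282519/293720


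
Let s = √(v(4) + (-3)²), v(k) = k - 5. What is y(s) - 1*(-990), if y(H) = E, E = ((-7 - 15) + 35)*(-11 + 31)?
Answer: 1250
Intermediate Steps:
v(k) = -5 + k
s = 2*√2 (s = √((-5 + 4) + (-3)²) = √(-1 + 9) = √8 = 2*√2 ≈ 2.8284)
E = 260 (E = (-22 + 35)*20 = 13*20 = 260)
y(H) = 260
y(s) - 1*(-990) = 260 - 1*(-990) = 260 + 990 = 1250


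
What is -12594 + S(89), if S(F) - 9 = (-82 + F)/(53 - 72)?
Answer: -239122/19 ≈ -12585.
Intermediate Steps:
S(F) = 253/19 - F/19 (S(F) = 9 + (-82 + F)/(53 - 72) = 9 + (-82 + F)/(-19) = 9 + (-82 + F)*(-1/19) = 9 + (82/19 - F/19) = 253/19 - F/19)
-12594 + S(89) = -12594 + (253/19 - 1/19*89) = -12594 + (253/19 - 89/19) = -12594 + 164/19 = -239122/19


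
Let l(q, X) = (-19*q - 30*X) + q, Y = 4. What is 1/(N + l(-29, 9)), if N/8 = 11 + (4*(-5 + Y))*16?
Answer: -1/172 ≈ -0.0058140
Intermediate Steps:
l(q, X) = -30*X - 18*q (l(q, X) = (-30*X - 19*q) + q = -30*X - 18*q)
N = -424 (N = 8*(11 + (4*(-5 + 4))*16) = 8*(11 + (4*(-1))*16) = 8*(11 - 4*16) = 8*(11 - 64) = 8*(-53) = -424)
1/(N + l(-29, 9)) = 1/(-424 + (-30*9 - 18*(-29))) = 1/(-424 + (-270 + 522)) = 1/(-424 + 252) = 1/(-172) = -1/172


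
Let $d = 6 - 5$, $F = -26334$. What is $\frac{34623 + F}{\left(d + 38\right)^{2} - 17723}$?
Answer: $- \frac{8289}{16202} \approx -0.5116$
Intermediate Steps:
$d = 1$ ($d = 6 - 5 = 1$)
$\frac{34623 + F}{\left(d + 38\right)^{2} - 17723} = \frac{34623 - 26334}{\left(1 + 38\right)^{2} - 17723} = \frac{8289}{39^{2} - 17723} = \frac{8289}{1521 - 17723} = \frac{8289}{-16202} = 8289 \left(- \frac{1}{16202}\right) = - \frac{8289}{16202}$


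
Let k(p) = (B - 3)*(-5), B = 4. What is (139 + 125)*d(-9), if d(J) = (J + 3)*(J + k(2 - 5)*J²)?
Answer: 655776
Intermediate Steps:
k(p) = -5 (k(p) = (4 - 3)*(-5) = 1*(-5) = -5)
d(J) = (3 + J)*(J - 5*J²) (d(J) = (J + 3)*(J - 5*J²) = (3 + J)*(J - 5*J²))
(139 + 125)*d(-9) = (139 + 125)*(-9*(3 - 14*(-9) - 5*(-9)²)) = 264*(-9*(3 + 126 - 5*81)) = 264*(-9*(3 + 126 - 405)) = 264*(-9*(-276)) = 264*2484 = 655776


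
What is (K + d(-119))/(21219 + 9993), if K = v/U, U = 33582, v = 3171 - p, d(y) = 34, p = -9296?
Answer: 1154255/1048161384 ≈ 0.0011012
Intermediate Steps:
v = 12467 (v = 3171 - 1*(-9296) = 3171 + 9296 = 12467)
K = 12467/33582 ≈ 0.37124
(K + d(-119))/(21219 + 9993) = (12467/33582 + 34)/(21219 + 9993) = (1154255/33582)/31212 = (1154255/33582)*(1/31212) = 1154255/1048161384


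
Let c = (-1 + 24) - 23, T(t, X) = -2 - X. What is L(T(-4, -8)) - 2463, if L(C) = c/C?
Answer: -2463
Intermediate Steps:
c = 0 (c = 23 - 23 = 0)
L(C) = 0 (L(C) = 0/C = 0)
L(T(-4, -8)) - 2463 = 0 - 2463 = -2463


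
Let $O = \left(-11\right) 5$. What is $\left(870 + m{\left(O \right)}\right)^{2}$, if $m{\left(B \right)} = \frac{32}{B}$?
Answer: $\frac{2286561124}{3025} \approx 7.5589 \cdot 10^{5}$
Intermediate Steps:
$O = -55$
$\left(870 + m{\left(O \right)}\right)^{2} = \left(870 + \frac{32}{-55}\right)^{2} = \left(870 + 32 \left(- \frac{1}{55}\right)\right)^{2} = \left(870 - \frac{32}{55}\right)^{2} = \left(\frac{47818}{55}\right)^{2} = \frac{2286561124}{3025}$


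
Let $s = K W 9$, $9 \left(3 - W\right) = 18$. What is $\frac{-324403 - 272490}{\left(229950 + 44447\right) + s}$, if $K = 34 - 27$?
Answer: $- \frac{596893}{274460} \approx -2.1748$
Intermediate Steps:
$W = 1$ ($W = 3 - 2 = 1$)
$K = 7$
$s = 63$ ($s = 7 \cdot 1 \cdot 9 = 7 \cdot 9 = 63$)
$\frac{-324403 - 272490}{\left(229950 + 44447\right) + s} = \frac{-324403 - 272490}{\left(229950 + 44447\right) + 63} = - \frac{596893}{274397 + 63} = - \frac{596893}{274460}$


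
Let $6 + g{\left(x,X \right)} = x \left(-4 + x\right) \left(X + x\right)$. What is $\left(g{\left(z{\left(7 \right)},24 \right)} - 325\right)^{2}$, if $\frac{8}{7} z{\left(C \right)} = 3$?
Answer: $\frac{47818755625}{262144} \approx 1.8241 \cdot 10^{5}$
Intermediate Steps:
$z{\left(C \right)} = \frac{21}{8}$ ($z{\left(C \right)} = \frac{7}{8} \cdot 3 = \frac{21}{8}$)
$g{\left(x,X \right)} = -6 + x \left(-4 + x\right) \left(X + x\right)$
$\left(g{\left(z{\left(7 \right)},24 \right)} - 325\right)^{2} = \left(\left(-6 + \left(\frac{21}{8}\right)^{3} - 4 \left(\frac{21}{8}\right)^{2} + 24 \left(\frac{21}{8}\right)^{2} - 96 \cdot \frac{21}{8}\right) - 325\right)^{2} = \left(\left(-6 + \frac{9261}{512} - \frac{441}{16} + 24 \cdot \frac{441}{64} - 252\right) + \left(407 - 732\right)\right)^{2} = \left(\left(-6 + \frac{9261}{512} - \frac{441}{16} + \frac{1323}{8} - 252\right) - 325\right)^{2} = \left(- \frac{52275}{512} - 325\right)^{2} = \left(- \frac{218675}{512}\right)^{2} = \frac{47818755625}{262144}$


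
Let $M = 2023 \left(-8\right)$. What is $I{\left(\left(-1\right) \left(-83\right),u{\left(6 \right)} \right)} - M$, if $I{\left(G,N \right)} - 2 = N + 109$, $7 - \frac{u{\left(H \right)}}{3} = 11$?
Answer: $16283$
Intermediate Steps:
$u{\left(H \right)} = -12$ ($u{\left(H \right)} = 21 - 33 = -12$)
$M = -16184$
$I{\left(G,N \right)} = 111 + N$ ($I{\left(G,N \right)} = 2 + \left(N + 109\right) = 2 + \left(109 + N\right) = 111 + N$)
$I{\left(\left(-1\right) \left(-83\right),u{\left(6 \right)} \right)} - M = \left(111 - 12\right) - -16184 = 99 + 16184 = 16283$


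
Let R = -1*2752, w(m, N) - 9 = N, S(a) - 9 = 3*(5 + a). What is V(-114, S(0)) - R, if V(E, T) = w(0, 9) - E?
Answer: 2884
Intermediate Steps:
S(a) = 24 + 3*a (S(a) = 9 + 3*(5 + a) = 9 + (15 + 3*a) = 24 + 3*a)
w(m, N) = 9 + N
V(E, T) = 18 - E (V(E, T) = (9 + 9) - E = 18 - E)
R = -2752
V(-114, S(0)) - R = (18 - 1*(-114)) - 1*(-2752) = (18 + 114) + 2752 = 132 + 2752 = 2884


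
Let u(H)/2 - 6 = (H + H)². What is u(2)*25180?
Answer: 1107920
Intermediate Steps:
u(H) = 12 + 8*H² (u(H) = 12 + 2*(H + H)² = 12 + 2*(2*H)² = 12 + 2*(4*H²) = 12 + 8*H²)
u(2)*25180 = (12 + 8*2²)*25180 = (12 + 8*4)*25180 = (12 + 32)*25180 = 44*25180 = 1107920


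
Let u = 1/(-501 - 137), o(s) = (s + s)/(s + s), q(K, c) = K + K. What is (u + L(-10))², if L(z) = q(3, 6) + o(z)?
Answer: 19936225/407044 ≈ 48.978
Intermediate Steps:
q(K, c) = 2*K
o(s) = 1 (o(s) = (2*s)/((2*s)) = (2*s)*(1/(2*s)) = 1)
L(z) = 7 (L(z) = 2*3 + 1 = 6 + 1 = 7)
u = -1/638 (u = 1/(-638) = -1/638 ≈ -0.0015674)
(u + L(-10))² = (-1/638 + 7)² = (4465/638)² = 19936225/407044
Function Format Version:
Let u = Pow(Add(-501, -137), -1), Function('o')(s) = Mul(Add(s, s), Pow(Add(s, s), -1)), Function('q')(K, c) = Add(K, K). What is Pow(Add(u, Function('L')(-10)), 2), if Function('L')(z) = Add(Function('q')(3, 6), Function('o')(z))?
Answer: Rational(19936225, 407044) ≈ 48.978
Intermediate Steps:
Function('q')(K, c) = Mul(2, K)
Function('o')(s) = 1 (Function('o')(s) = Mul(Mul(2, s), Pow(Mul(2, s), -1)) = Mul(Mul(2, s), Mul(Rational(1, 2), Pow(s, -1))) = 1)
Function('L')(z) = 7 (Function('L')(z) = Add(Mul(2, 3), 1) = Add(6, 1) = 7)
u = Rational(-1, 638) (u = Pow(-638, -1) = Rational(-1, 638) ≈ -0.0015674)
Pow(Add(u, Function('L')(-10)), 2) = Pow(Add(Rational(-1, 638), 7), 2) = Pow(Rational(4465, 638), 2) = Rational(19936225, 407044)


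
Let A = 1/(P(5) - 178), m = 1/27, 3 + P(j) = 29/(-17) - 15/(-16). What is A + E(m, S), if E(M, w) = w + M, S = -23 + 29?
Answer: 8051539/1334907 ≈ 6.0315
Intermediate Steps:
P(j) = -1025/272 (P(j) = -3 + (29/(-17) - 15/(-16)) = -3 + (29*(-1/17) - 15*(-1/16)) = -3 + (-29/17 + 15/16) = -3 - 209/272 = -1025/272)
m = 1/27 ≈ 0.037037
S = 6
E(M, w) = M + w
A = -272/49441 (A = 1/(-1025/272 - 178) = 1/(-49441/272) = -272/49441 ≈ -0.0055015)
A + E(m, S) = -272/49441 + (1/27 + 6) = -272/49441 + 163/27 = 8051539/1334907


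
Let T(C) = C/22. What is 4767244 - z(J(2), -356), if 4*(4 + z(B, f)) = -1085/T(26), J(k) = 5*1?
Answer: 247908831/52 ≈ 4.7675e+6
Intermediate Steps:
J(k) = 5
T(C) = C/22 (T(C) = C*(1/22) = C/22)
z(B, f) = -12143/52 (z(B, f) = -4 + (-1085/((1/22)*26))/4 = -4 + (-1085/13/11)/4 = -4 + (-1085*11/13)/4 = -4 + (¼)*(-11935/13) = -4 - 11935/52 = -12143/52)
4767244 - z(J(2), -356) = 4767244 - 1*(-12143/52) = 4767244 + 12143/52 = 247908831/52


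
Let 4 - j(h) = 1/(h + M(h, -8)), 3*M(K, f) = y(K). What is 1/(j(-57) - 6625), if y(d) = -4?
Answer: -175/1158672 ≈ -0.00015103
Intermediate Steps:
M(K, f) = -4/3 (M(K, f) = (⅓)*(-4) = -4/3)
j(h) = 4 - 1/(-4/3 + h) (j(h) = 4 - 1/(h - 4/3) = 4 - 1/(-4/3 + h))
1/(j(-57) - 6625) = 1/((-19 + 12*(-57))/(-4 + 3*(-57)) - 6625) = 1/((-19 - 684)/(-4 - 171) - 6625) = 1/(-703/(-175) - 6625) = 1/(-1/175*(-703) - 6625) = 1/(703/175 - 6625) = 1/(-1158672/175) = -175/1158672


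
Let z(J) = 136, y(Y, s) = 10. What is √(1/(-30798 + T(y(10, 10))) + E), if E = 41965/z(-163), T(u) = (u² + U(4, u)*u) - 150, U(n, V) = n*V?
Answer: √5167062025323/129404 ≈ 17.566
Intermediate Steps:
U(n, V) = V*n
T(u) = -150 + 5*u² (T(u) = (u² + (u*4)*u) - 150 = (u² + (4*u)*u) - 150 = (u² + 4*u²) - 150 = 5*u² - 150 = -150 + 5*u²)
E = 41965/136 ≈ 308.57
√(1/(-30798 + T(y(10, 10))) + E) = √(1/(-30798 + (-150 + 5*10²)) + 41965/136) = √(1/(-30798 + (-150 + 5*100)) + 41965/136) = √(1/(-30798 + (-150 + 500)) + 41965/136) = √(1/(-30798 + 350) + 41965/136) = √(1/(-30448) + 41965/136) = √(-1/30448 + 41965/136) = √(159718773/517616) = √5167062025323/129404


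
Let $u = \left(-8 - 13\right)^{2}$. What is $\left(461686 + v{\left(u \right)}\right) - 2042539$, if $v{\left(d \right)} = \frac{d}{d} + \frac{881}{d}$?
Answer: $- \frac{697154851}{441} \approx -1.5809 \cdot 10^{6}$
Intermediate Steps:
$u = 441$ ($u = \left(-21\right)^{2} = 441$)
$v{\left(d \right)} = 1 + \frac{881}{d}$
$\left(461686 + v{\left(u \right)}\right) - 2042539 = \left(461686 + \frac{881 + 441}{441}\right) - 2042539 = \left(461686 + \frac{1}{441} \cdot 1322\right) - 2042539 = \left(461686 + \frac{1322}{441}\right) - 2042539 = \frac{203604848}{441} - 2042539 = - \frac{697154851}{441}$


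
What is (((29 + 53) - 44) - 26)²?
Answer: 144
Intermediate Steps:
(((29 + 53) - 44) - 26)² = ((82 - 44) - 26)² = (38 - 26)² = 12² = 144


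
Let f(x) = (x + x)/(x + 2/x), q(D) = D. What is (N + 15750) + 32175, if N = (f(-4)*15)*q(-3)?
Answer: 47845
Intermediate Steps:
f(x) = 2*x/(x + 2/x) (f(x) = (2*x)/(x + 2/x) = 2*x/(x + 2/x))
N = -80 (N = ((2*(-4)**2/(2 + (-4)**2))*15)*(-3) = ((2*16/(2 + 16))*15)*(-3) = ((2*16/18)*15)*(-3) = ((2*16*(1/18))*15)*(-3) = ((16/9)*15)*(-3) = (80/3)*(-3) = -80)
(N + 15750) + 32175 = (-80 + 15750) + 32175 = 15670 + 32175 = 47845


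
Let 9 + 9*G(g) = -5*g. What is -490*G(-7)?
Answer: -12740/9 ≈ -1415.6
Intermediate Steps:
G(g) = -1 - 5*g/9 (G(g) = -1 + (-5*g)/9 = -1 - 5*g/9)
-490*G(-7) = -490*(-1 - 5/9*(-7)) = -490*(-1 + 35/9) = -490*26/9 = -12740/9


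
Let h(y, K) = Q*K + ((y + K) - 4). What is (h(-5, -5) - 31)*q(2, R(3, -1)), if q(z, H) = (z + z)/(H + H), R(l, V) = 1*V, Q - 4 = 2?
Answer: 150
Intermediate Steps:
Q = 6 (Q = 4 + 2 = 6)
R(l, V) = V
q(z, H) = z/H (q(z, H) = (2*z)/((2*H)) = (2*z)*(1/(2*H)) = z/H)
h(y, K) = -4 + y + 7*K (h(y, K) = 6*K + ((y + K) - 4) = 6*K + ((K + y) - 4) = 6*K + (-4 + K + y) = -4 + y + 7*K)
(h(-5, -5) - 31)*q(2, R(3, -1)) = ((-4 - 5 + 7*(-5)) - 31)*(2/(-1)) = ((-4 - 5 - 35) - 31)*(2*(-1)) = (-44 - 31)*(-2) = -75*(-2) = 150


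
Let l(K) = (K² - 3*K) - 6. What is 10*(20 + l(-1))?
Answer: 180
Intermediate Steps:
l(K) = -6 + K² - 3*K
10*(20 + l(-1)) = 10*(20 + (-6 + (-1)² - 3*(-1))) = 10*(20 + (-6 + 1 + 3)) = 10*(20 - 2) = 10*18 = 180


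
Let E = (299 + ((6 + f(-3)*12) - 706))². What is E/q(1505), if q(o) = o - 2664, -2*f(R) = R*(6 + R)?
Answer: -120409/1159 ≈ -103.89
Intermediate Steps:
f(R) = -R*(6 + R)/2
q(o) = -2664 + o
E = 120409 (E = (299 + ((6 - ½*(-3)*(6 - 3)*12) - 706))² = (299 + ((6 - ½*(-3)*3*12) - 706))² = (299 + ((6 + (9/2)*12) - 706))² = (299 + ((6 + 54) - 706))² = (299 + (60 - 706))² = (299 - 646)² = (-347)² = 120409)
E/q(1505) = 120409/(-2664 + 1505) = 120409/(-1159) = 120409*(-1/1159) = -120409/1159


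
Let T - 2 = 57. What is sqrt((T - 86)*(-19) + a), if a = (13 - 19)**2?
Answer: 3*sqrt(61) ≈ 23.431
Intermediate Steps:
T = 59 (T = 2 + 57 = 59)
a = 36 (a = (-6)**2 = 36)
sqrt((T - 86)*(-19) + a) = sqrt((59 - 86)*(-19) + 36) = sqrt(-27*(-19) + 36) = sqrt(513 + 36) = sqrt(549) = 3*sqrt(61)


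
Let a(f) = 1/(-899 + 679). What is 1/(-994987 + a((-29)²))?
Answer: -220/218897141 ≈ -1.0050e-6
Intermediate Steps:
a(f) = -1/220 (a(f) = 1/(-220) = -1/220)
1/(-994987 + a((-29)²)) = 1/(-994987 - 1/220) = 1/(-218897141/220) = -220/218897141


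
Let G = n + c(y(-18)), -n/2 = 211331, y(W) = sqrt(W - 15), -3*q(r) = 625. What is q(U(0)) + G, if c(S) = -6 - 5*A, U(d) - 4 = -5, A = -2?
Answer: -1268599/3 ≈ -4.2287e+5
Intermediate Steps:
U(d) = -1 (U(d) = 4 - 5 = -1)
q(r) = -625/3 (q(r) = -1/3*625 = -625/3)
y(W) = sqrt(-15 + W)
n = -422662 (n = -2*211331 = -422662)
c(S) = 4 (c(S) = -6 - 5*(-2) = -6 + 10 = 4)
G = -422658 (G = -422662 + 4 = -422658)
q(U(0)) + G = -625/3 - 422658 = -1268599/3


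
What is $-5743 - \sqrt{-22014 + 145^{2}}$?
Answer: $-5743 - i \sqrt{989} \approx -5743.0 - 31.448 i$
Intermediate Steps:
$-5743 - \sqrt{-22014 + 145^{2}} = -5743 - \sqrt{-22014 + 21025} = -5743 - \sqrt{-989} = -5743 - i \sqrt{989}$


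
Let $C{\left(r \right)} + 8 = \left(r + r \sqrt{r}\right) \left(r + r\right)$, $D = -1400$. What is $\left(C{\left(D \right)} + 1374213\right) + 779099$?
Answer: $6073304 + 39200000 i \sqrt{14} \approx 6.0733 \cdot 10^{6} + 1.4667 \cdot 10^{8} i$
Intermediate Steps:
$C{\left(r \right)} = -8 + 2 r \left(r + r^{\frac{3}{2}}\right)$ ($C{\left(r \right)} = -8 + \left(r + r \sqrt{r}\right) \left(r + r\right) = -8 + \left(r + r^{\frac{3}{2}}\right) 2 r = -8 + 2 r \left(r + r^{\frac{3}{2}}\right)$)
$\left(C{\left(D \right)} + 1374213\right) + 779099 = \left(\left(-8 + 2 \left(-1400\right)^{2} + 2 \left(-1400\right)^{\frac{5}{2}}\right) + 1374213\right) + 779099 = \left(\left(-8 + 2 \cdot 1960000 + 2 \cdot 19600000 i \sqrt{14}\right) + 1374213\right) + 779099 = \left(\left(-8 + 3920000 + 39200000 i \sqrt{14}\right) + 1374213\right) + 779099 = \left(\left(3919992 + 39200000 i \sqrt{14}\right) + 1374213\right) + 779099 = \left(5294205 + 39200000 i \sqrt{14}\right) + 779099 = 6073304 + 39200000 i \sqrt{14}$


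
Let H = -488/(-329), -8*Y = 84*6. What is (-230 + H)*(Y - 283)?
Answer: 26012972/329 ≈ 79067.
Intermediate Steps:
Y = -63 (Y = -21*6/2 = -⅛*504 = -63)
H = 488/329 (H = -488*(-1/329) = 488/329 ≈ 1.4833)
(-230 + H)*(Y - 283) = (-230 + 488/329)*(-63 - 283) = -75182/329*(-346) = 26012972/329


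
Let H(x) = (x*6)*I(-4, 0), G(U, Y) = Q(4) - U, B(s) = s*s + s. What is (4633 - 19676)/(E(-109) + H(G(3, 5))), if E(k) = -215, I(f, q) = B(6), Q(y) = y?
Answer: -15043/37 ≈ -406.57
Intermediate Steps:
B(s) = s + s² (B(s) = s² + s = s + s²)
I(f, q) = 42 (I(f, q) = 6*(1 + 6) = 6*7 = 42)
G(U, Y) = 4 - U
H(x) = 252*x (H(x) = (x*6)*42 = (6*x)*42 = 252*x)
(4633 - 19676)/(E(-109) + H(G(3, 5))) = (4633 - 19676)/(-215 + 252*(4 - 1*3)) = -15043/(-215 + 252*(4 - 3)) = -15043/(-215 + 252*1) = -15043/(-215 + 252) = -15043/37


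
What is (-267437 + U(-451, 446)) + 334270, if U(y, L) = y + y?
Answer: 65931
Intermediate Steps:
U(y, L) = 2*y
(-267437 + U(-451, 446)) + 334270 = (-267437 + 2*(-451)) + 334270 = (-267437 - 902) + 334270 = -268339 + 334270 = 65931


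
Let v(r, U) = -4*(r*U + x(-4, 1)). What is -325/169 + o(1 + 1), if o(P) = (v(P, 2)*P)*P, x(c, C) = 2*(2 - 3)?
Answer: -441/13 ≈ -33.923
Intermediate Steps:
x(c, C) = -2 (x(c, C) = 2*(-1) = -2)
v(r, U) = 8 - 4*U*r (v(r, U) = -4*(r*U - 2) = -4*(U*r - 2) = -4*(-2 + U*r) = 8 - 4*U*r)
o(P) = P²*(8 - 8*P) (o(P) = ((8 - 4*2*P)*P)*P = ((8 - 8*P)*P)*P = (P*(8 - 8*P))*P = P²*(8 - 8*P))
-325/169 + o(1 + 1) = -325/169 + 8*(1 + 1)²*(1 - (1 + 1)) = -325*1/169 + 8*2²*(1 - 1*2) = -25/13 + 8*4*(1 - 2) = -25/13 + 8*4*(-1) = -25/13 - 32 = -441/13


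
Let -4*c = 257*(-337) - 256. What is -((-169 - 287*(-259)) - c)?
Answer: -209791/4 ≈ -52448.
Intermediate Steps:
c = 86865/4 (c = -(257*(-337) - 256)/4 = -(-86609 - 256)/4 = -¼*(-86865) = 86865/4 ≈ 21716.)
-((-169 - 287*(-259)) - c) = -((-169 - 287*(-259)) - 1*86865/4) = -((-169 + 74333) - 86865/4) = -(74164 - 86865/4) = -1*209791/4 = -209791/4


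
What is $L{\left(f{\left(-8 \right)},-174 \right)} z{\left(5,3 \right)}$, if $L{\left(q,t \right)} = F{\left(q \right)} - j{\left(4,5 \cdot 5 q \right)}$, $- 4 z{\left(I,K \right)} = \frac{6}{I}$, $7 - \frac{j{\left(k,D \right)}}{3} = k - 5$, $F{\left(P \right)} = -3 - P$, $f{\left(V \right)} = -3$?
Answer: $\frac{36}{5} \approx 7.2$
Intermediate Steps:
$j{\left(k,D \right)} = 36 - 3 k$ ($j{\left(k,D \right)} = 21 - 3 \left(k - 5\right) = 21 - 3 \left(-5 + k\right) = 21 - \left(-15 + 3 k\right) = 36 - 3 k$)
$z{\left(I,K \right)} = - \frac{3}{2 I}$ ($z{\left(I,K \right)} = - \frac{6 \frac{1}{I}}{4} = - \frac{3}{2 I}$)
$L{\left(q,t \right)} = -27 - q$ ($L{\left(q,t \right)} = \left(-3 - q\right) - \left(36 - 12\right) = \left(-3 - q\right) - 24 = -27 - q$)
$L{\left(f{\left(-8 \right)},-174 \right)} z{\left(5,3 \right)} = \left(-27 - -3\right) \left(- \frac{3}{2 \cdot 5}\right) = \left(-27 + 3\right) \left(\left(- \frac{3}{2}\right) \frac{1}{5}\right) = \left(-24\right) \left(- \frac{3}{10}\right) = \frac{36}{5}$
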